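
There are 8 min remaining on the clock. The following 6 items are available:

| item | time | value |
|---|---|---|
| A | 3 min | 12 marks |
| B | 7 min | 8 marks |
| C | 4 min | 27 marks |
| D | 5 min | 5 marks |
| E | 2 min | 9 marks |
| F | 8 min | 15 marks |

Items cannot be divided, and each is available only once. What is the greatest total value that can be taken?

39 marks

Check high-value combinations within 8 min:
- A+C: time 3+4=7, value 12+27=39
- C+E: time 4+2=6, value 27+9=36
- C: time 4, value 27
- A+E: time 3+2=5, value 12+9=21
- A+D: time 3+5=8, value 12+5=17
Best: 39 marks.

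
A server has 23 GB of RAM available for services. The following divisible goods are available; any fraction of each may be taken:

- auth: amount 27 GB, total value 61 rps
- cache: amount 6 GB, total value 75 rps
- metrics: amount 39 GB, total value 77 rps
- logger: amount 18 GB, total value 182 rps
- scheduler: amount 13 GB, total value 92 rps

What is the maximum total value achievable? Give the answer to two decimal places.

Take in order of value per unit:
- cache (75/6 per unit): all 6 → value 75, running total 75.00
- logger (182/18 per unit): 17 of 18 → value 17×182/18 = 171.8889, running total 246.89
Total 246.89.

246.89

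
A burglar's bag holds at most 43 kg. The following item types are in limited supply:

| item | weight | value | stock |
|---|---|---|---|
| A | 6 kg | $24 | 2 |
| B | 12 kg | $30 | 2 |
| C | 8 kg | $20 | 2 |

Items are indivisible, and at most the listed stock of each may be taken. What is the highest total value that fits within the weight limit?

Top feasible selections:
- 2×A + 1×B + 2×C: weight 40, value 118
- 2×A + 2×B: weight 36, value 108
- 1×A + 2×B + 1×C: weight 38, value 104
- 2×B + 2×C: weight 40, value 100
Best: $118.

$118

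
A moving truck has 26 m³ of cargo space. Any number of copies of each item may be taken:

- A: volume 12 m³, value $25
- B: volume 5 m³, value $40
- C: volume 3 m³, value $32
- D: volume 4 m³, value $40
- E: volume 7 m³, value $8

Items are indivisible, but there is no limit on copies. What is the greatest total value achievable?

$272

Best value-per-unit is C at 32/3; filling with it alone gives 8×32 = 256.
Optimal mix: 6×C + 2×D → volume 26, value 272.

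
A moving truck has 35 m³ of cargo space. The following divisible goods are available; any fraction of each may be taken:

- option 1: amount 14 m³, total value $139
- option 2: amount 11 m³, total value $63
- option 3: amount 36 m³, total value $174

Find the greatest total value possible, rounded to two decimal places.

Take in order of value per unit:
- option 1 (139/14 per unit): all 14 → value 139, running total 139.00
- option 2 (63/11 per unit): all 11 → value 63, running total 202.00
- option 3 (174/36 per unit): 10 of 36 → value 10×174/36 = 48.3333, running total 250.33
Total 250.33.

250.33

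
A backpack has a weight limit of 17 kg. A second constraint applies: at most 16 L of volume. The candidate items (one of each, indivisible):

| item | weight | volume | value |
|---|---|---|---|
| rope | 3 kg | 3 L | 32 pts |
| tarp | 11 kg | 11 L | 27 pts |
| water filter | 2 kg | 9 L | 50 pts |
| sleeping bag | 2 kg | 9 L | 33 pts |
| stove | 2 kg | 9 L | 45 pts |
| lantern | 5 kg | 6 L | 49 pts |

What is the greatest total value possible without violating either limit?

99 pts

Feasible sets respecting both limits:
- water filter+lantern: weight 7, volume 15, value 99
- stove+lantern: weight 7, volume 15, value 94
- rope+water filter: weight 5, volume 12, value 82
Best: 99 pts.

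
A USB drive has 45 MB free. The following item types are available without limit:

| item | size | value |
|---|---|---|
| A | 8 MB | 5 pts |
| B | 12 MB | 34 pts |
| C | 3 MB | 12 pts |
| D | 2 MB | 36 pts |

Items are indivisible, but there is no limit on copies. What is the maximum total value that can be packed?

Best value-per-unit is D at 36/2, and filling with it alone uses size 22×2=44. No mix of the others beats 22×36 = 792.

792 pts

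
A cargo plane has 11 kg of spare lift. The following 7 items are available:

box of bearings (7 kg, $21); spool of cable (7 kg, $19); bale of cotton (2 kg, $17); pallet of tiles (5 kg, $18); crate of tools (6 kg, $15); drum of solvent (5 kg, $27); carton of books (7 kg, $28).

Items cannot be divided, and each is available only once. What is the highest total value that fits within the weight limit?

$45

Check high-value combinations within 11 kg:
- bale of cotton+carton of books: weight 2+7=9, value 17+28=45
- pallet of tiles+drum of solvent: weight 5+5=10, value 18+27=45
- bale of cotton+drum of solvent: weight 2+5=7, value 17+27=44
Best: $45.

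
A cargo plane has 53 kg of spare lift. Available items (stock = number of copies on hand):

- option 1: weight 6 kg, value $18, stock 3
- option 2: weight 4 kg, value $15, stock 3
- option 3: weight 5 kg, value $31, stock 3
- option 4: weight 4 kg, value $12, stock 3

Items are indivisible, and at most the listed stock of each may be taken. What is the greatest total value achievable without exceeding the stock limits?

$216

Best selections within weight 53 and stock limits:
- 3×option 1 + 3×option 2 + 3×option 3 + 2×option 4: weight 53, value 216
- 3×option 1 + 2×option 2 + 3×option 3 + 3×option 4: weight 53, value 213
- 2×option 1 + 3×option 2 + 3×option 3 + 3×option 4: weight 51, value 210
- 3×option 1 + 3×option 2 + 3×option 3 + 1×option 4: weight 49, value 204
Best: $216.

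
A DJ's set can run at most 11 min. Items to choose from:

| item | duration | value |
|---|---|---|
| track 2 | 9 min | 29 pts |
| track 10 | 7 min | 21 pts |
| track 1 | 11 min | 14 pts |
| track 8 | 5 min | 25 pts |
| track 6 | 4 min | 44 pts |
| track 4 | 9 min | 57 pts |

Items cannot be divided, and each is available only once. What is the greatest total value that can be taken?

Check high-value combinations within 11 min:
- track 8+track 6: duration 5+4=9, value 25+44=69
- track 10+track 6: duration 7+4=11, value 21+44=65
- track 4: duration 9, value 57
- track 6: duration 4, value 44
- track 2: duration 9, value 29
Best: 69 pts.

69 pts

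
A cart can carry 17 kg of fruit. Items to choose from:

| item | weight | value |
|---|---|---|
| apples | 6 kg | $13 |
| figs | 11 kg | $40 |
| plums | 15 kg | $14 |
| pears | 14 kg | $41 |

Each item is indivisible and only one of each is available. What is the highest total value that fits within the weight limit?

Check high-value combinations within 17 kg:
- apples+figs: weight 6+11=17, value 13+40=53
- pears: weight 14, value 41
- figs: weight 11, value 40
- plums: weight 15, value 14
Best: $53.

$53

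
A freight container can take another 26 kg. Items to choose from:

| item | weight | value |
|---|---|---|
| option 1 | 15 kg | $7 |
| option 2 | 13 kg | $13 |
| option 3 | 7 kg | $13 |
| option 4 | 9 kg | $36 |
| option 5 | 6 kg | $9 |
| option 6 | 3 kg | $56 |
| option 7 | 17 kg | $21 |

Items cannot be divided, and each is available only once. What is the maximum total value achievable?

Check high-value combinations within 26 kg:
- option 3+option 4+option 5+option 6: weight 7+9+6+3=25, value 13+36+9+56=114
- option 3+option 4+option 6: weight 7+9+3=19, value 13+36+56=105
- option 2+option 4+option 6: weight 13+9+3=25, value 13+36+56=105
Best: $114.

$114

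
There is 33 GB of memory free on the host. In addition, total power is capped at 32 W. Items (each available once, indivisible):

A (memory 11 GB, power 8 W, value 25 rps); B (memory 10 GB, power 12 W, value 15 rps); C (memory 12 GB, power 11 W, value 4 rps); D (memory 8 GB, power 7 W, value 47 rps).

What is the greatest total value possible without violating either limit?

87 rps

Feasible sets respecting both limits:
- A+B+D: memory 29, power 27, value 87
- A+C+D: memory 31, power 26, value 76
- A+D: memory 19, power 15, value 72
Best: 87 rps.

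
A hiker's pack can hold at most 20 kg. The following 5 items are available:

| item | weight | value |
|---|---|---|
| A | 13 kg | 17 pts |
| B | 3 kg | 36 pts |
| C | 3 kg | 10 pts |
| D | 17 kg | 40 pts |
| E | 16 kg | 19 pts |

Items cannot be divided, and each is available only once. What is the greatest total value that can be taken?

76 pts

Check high-value combinations within 20 kg:
- B+D: weight 3+17=20, value 36+40=76
- A+B+C: weight 13+3+3=19, value 17+36+10=63
- B+E: weight 3+16=19, value 36+19=55
- A+B: weight 13+3=16, value 17+36=53
Best: 76 pts.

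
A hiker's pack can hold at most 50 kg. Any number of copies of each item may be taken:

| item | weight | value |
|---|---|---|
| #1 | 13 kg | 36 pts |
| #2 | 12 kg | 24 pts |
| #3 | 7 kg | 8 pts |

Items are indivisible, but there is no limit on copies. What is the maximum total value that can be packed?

120 pts

Best value-per-unit is #1 at 36/13; filling with it alone gives 3×36 = 108.
Optimal mix: 2×#1 + 2×#2 → weight 50, value 120.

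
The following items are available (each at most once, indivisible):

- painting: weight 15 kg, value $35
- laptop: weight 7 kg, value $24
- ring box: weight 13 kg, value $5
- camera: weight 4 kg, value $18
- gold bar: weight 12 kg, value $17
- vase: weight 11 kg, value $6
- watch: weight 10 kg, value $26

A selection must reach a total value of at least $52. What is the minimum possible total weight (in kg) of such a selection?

19

Subsets with value ≥ 52, sorted by total weight:
- painting+camera: weight 19, value 53
- laptop+camera+watch: weight 21, value 68
- painting+laptop: weight 22, value 59
- laptop+camera+gold bar: weight 23, value 59
Minimum weight: 19 kg.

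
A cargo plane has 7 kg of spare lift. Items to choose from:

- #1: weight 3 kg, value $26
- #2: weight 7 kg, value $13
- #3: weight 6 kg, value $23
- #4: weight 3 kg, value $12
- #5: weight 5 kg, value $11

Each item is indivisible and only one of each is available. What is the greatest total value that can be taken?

Check high-value combinations within 7 kg:
- #1+#4: weight 3+3=6, value 26+12=38
- #1: weight 3, value 26
- #3: weight 6, value 23
- #2: weight 7, value 13
Best: $38.

$38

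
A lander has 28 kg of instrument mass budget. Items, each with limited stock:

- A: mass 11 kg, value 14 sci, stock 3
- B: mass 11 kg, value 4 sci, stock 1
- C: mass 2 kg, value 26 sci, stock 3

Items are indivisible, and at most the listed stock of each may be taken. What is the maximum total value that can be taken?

Top feasible selections:
- 2×A + 3×C: mass 28, value 106
- 1×A + 1×B + 3×C: mass 28, value 96
- 1×A + 3×C: mass 17, value 92
- 1×B + 3×C: mass 17, value 82
Best: 106 sci.

106 sci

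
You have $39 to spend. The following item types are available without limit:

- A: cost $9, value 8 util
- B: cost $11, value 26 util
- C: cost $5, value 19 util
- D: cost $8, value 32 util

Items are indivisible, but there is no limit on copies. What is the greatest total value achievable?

Best value-per-unit is D at 32/8; filling with it alone gives 4×32 = 128.
Optimal mix: 3×C + 3×D → cost 39, value 153.

153 util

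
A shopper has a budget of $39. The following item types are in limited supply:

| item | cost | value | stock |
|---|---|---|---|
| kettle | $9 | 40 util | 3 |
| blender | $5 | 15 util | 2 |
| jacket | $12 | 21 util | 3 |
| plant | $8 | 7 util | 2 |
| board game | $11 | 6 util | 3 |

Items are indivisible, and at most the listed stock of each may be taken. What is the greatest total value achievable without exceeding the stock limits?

150 util

Best selections within cost 39 and stock limits:
- 3×kettle + 2×blender: cost 37, value 150
- 3×kettle + 1×jacket: cost 39, value 141
- 3×kettle + 1×blender: cost 32, value 135
Best: 150 util.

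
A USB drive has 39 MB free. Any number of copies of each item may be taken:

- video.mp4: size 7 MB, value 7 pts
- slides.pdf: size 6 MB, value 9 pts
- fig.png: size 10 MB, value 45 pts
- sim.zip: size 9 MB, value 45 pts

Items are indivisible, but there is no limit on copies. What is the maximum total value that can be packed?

Best value-per-unit is sim.zip at 45/9; filling with it alone gives 4×45 = 180.
Optimal mix: 3×fig.png + 1×sim.zip → size 39, value 180.

180 pts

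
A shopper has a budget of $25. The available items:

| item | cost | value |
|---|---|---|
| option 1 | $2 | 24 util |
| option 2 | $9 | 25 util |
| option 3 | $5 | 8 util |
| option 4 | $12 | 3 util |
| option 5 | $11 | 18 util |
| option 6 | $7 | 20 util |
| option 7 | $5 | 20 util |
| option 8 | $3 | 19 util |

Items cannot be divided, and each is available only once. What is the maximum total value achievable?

96 util

Check high-value combinations within $25:
- option 1+option 2+option 3+option 7+option 8: cost 2+9+5+5+3=24, value 24+25+8+20+19=96
- option 1+option 3+option 6+option 7+option 8: cost 2+5+7+5+3=22, value 24+8+20+20+19=91
- option 1+option 2+option 6+option 7: cost 2+9+7+5=23, value 24+25+20+20=89
- option 1+option 2+option 7+option 8: cost 2+9+5+3=19, value 24+25+20+19=88
- option 1+option 2+option 6+option 8: cost 2+9+7+3=21, value 24+25+20+19=88
Best: 96 util.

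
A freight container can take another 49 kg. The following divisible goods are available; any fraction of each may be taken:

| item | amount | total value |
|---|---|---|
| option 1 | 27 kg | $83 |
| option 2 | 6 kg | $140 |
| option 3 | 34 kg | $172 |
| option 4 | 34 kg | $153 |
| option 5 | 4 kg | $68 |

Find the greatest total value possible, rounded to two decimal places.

402.50

Take in order of value per unit:
- option 2 (140/6 per unit): all 6 → value 140, running total 140.00
- option 5 (68/4 per unit): all 4 → value 68, running total 208.00
- option 3 (172/34 per unit): all 34 → value 172, running total 380.00
- option 4 (153/34 per unit): 5 of 34 → value 5×153/34 = 22.5000, running total 402.50
Total 402.50.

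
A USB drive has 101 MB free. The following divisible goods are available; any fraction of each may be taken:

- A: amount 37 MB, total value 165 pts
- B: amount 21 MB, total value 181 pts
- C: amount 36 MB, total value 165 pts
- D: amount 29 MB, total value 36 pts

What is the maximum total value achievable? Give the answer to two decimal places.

519.69

Take in order of value per unit:
- B (181/21 per unit): all 21 → value 181, running total 181.00
- C (165/36 per unit): all 36 → value 165, running total 346.00
- A (165/37 per unit): all 37 → value 165, running total 511.00
- D (36/29 per unit): 7 of 29 → value 7×36/29 = 8.6897, running total 519.69
Total 519.69.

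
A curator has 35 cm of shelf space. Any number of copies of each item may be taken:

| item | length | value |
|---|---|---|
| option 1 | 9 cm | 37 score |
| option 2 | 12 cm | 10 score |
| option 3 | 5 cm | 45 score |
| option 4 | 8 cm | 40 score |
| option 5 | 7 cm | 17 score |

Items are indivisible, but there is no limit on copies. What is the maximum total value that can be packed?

315 score

Best value-per-unit is option 3 at 45/5, and filling with it alone uses length 7×5=35. No mix of the others beats 7×45 = 315.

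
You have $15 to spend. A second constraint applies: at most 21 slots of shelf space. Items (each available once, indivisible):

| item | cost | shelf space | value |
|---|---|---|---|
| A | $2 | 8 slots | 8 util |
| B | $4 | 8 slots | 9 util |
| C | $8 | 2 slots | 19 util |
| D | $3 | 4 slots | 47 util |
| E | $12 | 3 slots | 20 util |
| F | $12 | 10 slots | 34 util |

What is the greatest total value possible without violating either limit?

81 util

Feasible sets respecting both limits:
- D+F: cost 15, shelf space 14, value 81
- B+C+D: cost 15, shelf space 14, value 75
- A+C+D: cost 13, shelf space 14, value 74
Best: 81 util.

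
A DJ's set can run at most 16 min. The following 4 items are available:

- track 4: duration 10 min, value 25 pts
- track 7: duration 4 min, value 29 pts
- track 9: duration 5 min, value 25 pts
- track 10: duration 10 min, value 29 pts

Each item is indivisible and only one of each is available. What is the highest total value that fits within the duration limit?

Check high-value combinations within 16 min:
- track 7+track 10: duration 4+10=14, value 29+29=58
- track 7+track 9: duration 4+5=9, value 29+25=54
- track 4+track 7: duration 10+4=14, value 25+29=54
- track 9+track 10: duration 5+10=15, value 25+29=54
- track 4+track 9: duration 10+5=15, value 25+25=50
Best: 58 pts.

58 pts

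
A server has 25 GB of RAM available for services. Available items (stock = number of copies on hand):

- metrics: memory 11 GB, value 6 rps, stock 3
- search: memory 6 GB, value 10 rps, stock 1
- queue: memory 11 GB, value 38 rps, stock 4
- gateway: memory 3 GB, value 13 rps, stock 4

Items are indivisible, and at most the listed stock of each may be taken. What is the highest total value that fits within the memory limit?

Top feasible selections:
- 1×queue + 4×gateway: memory 23, value 90
- 2×queue + 1×gateway: memory 25, value 89
Best: 90 rps.

90 rps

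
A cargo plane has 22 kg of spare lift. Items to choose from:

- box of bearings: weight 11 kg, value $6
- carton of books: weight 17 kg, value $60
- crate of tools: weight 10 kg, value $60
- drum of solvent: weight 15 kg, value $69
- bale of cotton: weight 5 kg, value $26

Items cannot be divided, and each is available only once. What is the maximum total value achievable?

$95

This is a 0/1 knapsack; check combinations near the capacity.
- drum of solvent+bale of cotton: weight 15+5=20, value 69+26=95
- crate of tools+bale of cotton: weight 10+5=15, value 60+26=86
- carton of books+bale of cotton: weight 17+5=22, value 60+26=86
- drum of solvent: weight 15, value 69
Best: $95.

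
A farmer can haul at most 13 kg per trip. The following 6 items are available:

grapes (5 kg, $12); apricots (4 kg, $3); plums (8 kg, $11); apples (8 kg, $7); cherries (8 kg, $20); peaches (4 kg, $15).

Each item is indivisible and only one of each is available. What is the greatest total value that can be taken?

Check high-value combinations within 13 kg:
- cherries+peaches: weight 8+4=12, value 20+15=35
- grapes+cherries: weight 5+8=13, value 12+20=32
- grapes+apricots+peaches: weight 5+4+4=13, value 12+3+15=30
Best: $35.

$35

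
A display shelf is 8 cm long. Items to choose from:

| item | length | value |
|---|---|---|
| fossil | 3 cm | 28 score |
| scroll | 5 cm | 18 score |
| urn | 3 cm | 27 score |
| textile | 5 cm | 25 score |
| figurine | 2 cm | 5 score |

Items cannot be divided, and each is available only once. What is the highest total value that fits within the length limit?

Check high-value combinations within 8 cm:
- fossil+urn+figurine: length 3+3+2=8, value 28+27+5=60
- fossil+urn: length 3+3=6, value 28+27=55
- fossil+textile: length 3+5=8, value 28+25=53
- urn+textile: length 3+5=8, value 27+25=52
- fossil+scroll: length 3+5=8, value 28+18=46
Best: 60 score.

60 score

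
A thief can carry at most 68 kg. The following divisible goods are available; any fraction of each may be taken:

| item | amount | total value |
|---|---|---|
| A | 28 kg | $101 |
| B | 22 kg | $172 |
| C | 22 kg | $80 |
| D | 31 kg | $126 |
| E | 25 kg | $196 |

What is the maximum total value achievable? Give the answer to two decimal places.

453.35

Take in order of value per unit:
- E (196/25 per unit): all 25 → value 196, running total 196.00
- B (172/22 per unit): all 22 → value 172, running total 368.00
- D (126/31 per unit): 21 of 31 → value 21×126/31 = 85.3548, running total 453.35
Total 453.35.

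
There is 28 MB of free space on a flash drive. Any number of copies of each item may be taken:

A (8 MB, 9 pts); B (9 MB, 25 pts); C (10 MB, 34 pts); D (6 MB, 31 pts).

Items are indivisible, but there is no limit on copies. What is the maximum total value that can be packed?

127 pts

Best value-per-unit is D at 31/6; filling with it alone gives 4×31 = 124.
Optimal mix: 1×C + 3×D → size 28, value 127.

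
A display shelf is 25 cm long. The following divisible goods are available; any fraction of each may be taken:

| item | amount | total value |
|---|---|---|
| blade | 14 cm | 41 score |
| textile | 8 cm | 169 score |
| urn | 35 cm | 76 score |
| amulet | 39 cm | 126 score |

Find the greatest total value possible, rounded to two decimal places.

Take in order of value per unit:
- textile (169/8 per unit): all 8 → value 169, running total 169.00
- amulet (126/39 per unit): 17 of 39 → value 17×126/39 = 54.9231, running total 223.92
Total 223.92.

223.92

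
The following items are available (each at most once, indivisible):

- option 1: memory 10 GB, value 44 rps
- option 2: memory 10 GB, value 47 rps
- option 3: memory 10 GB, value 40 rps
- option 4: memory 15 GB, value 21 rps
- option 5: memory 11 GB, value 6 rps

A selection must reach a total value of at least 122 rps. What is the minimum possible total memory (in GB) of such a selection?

30

Subsets with value ≥ 122, sorted by total memory:
- option 1+option 2+option 3: memory 30, value 131
- option 1+option 2+option 3+option 5: memory 41, value 137
Minimum memory: 30 GB.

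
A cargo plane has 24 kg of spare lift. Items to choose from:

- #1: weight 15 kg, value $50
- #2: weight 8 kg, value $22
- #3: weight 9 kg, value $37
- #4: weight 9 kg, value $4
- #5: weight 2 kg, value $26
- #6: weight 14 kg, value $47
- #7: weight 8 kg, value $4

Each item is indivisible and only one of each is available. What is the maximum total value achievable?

Check high-value combinations within 24 kg:
- #2+#5+#6: weight 8+2+14=24, value 22+26+47=95
- #1+#3: weight 15+9=24, value 50+37=87
- #2+#3+#5: weight 8+9+2=19, value 22+37+26=85
- #3+#6: weight 9+14=23, value 37+47=84
- #5+#6+#7: weight 2+14+8=24, value 26+47+4=77
Best: $95.

$95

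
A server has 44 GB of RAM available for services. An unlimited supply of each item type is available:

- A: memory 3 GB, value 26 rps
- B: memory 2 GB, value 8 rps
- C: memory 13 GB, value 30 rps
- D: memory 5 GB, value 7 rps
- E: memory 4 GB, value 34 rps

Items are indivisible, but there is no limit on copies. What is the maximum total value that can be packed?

380 rps

Best value-per-unit is A at 26/3; filling with it alone gives 14×26 = 364.
Optimal mix: 12×A + 2×E → memory 44, value 380.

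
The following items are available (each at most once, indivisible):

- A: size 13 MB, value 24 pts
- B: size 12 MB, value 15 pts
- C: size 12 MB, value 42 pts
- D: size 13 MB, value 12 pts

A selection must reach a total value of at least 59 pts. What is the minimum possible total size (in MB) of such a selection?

25

Subsets with value ≥ 59, sorted by total size:
- A+C: size 25, value 66
- A+B+C: size 37, value 81
- B+C+D: size 37, value 69
Minimum size: 25 MB.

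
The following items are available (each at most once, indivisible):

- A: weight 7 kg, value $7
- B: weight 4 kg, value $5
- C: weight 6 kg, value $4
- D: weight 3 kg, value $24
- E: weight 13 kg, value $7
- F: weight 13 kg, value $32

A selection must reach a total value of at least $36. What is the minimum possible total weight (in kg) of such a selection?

Subsets with value ≥ 36, sorted by total weight:
- A+B+D: weight 14, value 36
- D+F: weight 16, value 56
- B+F: weight 17, value 37
- C+F: weight 19, value 36
Minimum weight: 14 kg.

14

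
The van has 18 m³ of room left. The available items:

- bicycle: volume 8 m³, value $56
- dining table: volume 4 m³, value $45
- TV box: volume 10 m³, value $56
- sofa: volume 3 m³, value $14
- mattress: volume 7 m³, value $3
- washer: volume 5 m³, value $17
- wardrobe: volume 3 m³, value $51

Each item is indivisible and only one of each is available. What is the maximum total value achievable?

Check high-value combinations within 18 m³:
- bicycle+dining table+sofa+wardrobe: volume 8+4+3+3=18, value 56+45+14+51=166
- bicycle+dining table+wardrobe: volume 8+4+3=15, value 56+45+51=152
- dining table+TV box+wardrobe: volume 4+10+3=17, value 45+56+51=152
- dining table+sofa+washer+wardrobe: volume 4+3+5+3=15, value 45+14+17+51=127
- bicycle+washer+wardrobe: volume 8+5+3=16, value 56+17+51=124
Best: $166.

$166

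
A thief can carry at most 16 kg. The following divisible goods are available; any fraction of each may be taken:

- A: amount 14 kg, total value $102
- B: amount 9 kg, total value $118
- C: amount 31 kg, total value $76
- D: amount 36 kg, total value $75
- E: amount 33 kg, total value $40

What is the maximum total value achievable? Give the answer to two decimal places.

Take in order of value per unit:
- B (118/9 per unit): all 9 → value 118, running total 118.00
- A (102/14 per unit): 7 of 14 → value 7×102/14 = 51.0000, running total 169.00
Total 169.00.

169.00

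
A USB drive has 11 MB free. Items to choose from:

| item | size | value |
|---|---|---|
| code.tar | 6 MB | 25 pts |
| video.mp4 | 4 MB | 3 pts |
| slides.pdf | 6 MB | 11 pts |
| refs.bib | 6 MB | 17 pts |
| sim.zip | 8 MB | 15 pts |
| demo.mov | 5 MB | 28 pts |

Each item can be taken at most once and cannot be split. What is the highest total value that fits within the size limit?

Check high-value combinations within 11 MB:
- code.tar+demo.mov: size 6+5=11, value 25+28=53
- refs.bib+demo.mov: size 6+5=11, value 17+28=45
- slides.pdf+demo.mov: size 6+5=11, value 11+28=39
Best: 53 pts.

53 pts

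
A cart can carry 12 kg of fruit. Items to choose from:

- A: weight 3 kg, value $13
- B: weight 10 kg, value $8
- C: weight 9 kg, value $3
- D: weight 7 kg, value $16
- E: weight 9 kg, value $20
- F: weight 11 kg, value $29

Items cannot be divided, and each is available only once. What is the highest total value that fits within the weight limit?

This is a 0/1 knapsack; check combinations near the capacity.
- A+E: weight 3+9=12, value 13+20=33
- A+D: weight 3+7=10, value 13+16=29
- F: weight 11, value 29
Best: $33.

$33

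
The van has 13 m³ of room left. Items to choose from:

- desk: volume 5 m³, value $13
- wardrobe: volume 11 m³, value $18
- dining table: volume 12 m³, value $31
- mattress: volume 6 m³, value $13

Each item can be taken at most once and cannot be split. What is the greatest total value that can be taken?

Check high-value combinations within 13 m³:
- dining table: volume 12, value 31
- desk+mattress: volume 5+6=11, value 13+13=26
- wardrobe: volume 11, value 18
- desk: volume 5, value 13
Best: $31.

$31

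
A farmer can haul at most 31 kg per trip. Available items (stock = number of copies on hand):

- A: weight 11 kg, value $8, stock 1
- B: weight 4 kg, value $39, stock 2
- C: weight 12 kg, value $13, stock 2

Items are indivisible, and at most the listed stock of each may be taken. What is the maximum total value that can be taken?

$99

Top feasible selections:
- 1×A + 2×B + 1×C: weight 31, value 99
- 2×B + 1×C: weight 20, value 91
Best: $99.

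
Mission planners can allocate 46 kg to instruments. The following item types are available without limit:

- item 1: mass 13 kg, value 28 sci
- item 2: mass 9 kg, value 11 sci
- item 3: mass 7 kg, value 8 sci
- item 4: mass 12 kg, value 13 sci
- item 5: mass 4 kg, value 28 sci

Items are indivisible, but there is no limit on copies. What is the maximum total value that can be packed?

Best value-per-unit is item 5 at 28/4, and filling with it alone uses mass 11×4=44. No mix of the others beats 11×28 = 308.

308 sci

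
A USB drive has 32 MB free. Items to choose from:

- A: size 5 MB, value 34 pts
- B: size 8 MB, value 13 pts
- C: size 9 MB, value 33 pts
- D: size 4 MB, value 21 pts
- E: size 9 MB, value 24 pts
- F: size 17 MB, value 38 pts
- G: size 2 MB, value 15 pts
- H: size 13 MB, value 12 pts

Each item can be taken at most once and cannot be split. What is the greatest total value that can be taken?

This is a 0/1 knapsack; check combinations near the capacity.
- A+C+D+E+G: size 5+9+4+9+2=29, value 34+33+21+24+15=127
- A+B+C+D+G: size 5+8+9+4+2=28, value 34+13+33+21+15=116
- A+C+D+E: size 5+9+4+9=27, value 34+33+21+24=112
Best: 127 pts.

127 pts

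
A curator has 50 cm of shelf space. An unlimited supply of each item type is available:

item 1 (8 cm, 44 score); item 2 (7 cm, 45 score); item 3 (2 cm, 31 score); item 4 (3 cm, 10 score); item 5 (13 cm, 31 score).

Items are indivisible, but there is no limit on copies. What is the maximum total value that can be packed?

775 score

Best value-per-unit is item 3 at 31/2, and filling with it alone uses length 25×2=50. No mix of the others beats 25×31 = 775.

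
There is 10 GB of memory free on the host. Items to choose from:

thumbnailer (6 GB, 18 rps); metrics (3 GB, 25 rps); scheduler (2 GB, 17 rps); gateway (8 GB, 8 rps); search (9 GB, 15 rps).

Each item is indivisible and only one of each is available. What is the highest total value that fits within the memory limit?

Check high-value combinations within 10 GB:
- thumbnailer+metrics: memory 6+3=9, value 18+25=43
- metrics+scheduler: memory 3+2=5, value 25+17=42
- thumbnailer+scheduler: memory 6+2=8, value 18+17=35
Best: 43 rps.

43 rps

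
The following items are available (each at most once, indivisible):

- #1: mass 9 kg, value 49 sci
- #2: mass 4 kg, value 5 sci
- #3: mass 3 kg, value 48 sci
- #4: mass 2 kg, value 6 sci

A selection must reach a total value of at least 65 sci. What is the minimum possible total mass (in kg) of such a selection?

12

Subsets with value ≥ 65, sorted by total mass:
- #1+#3: mass 12, value 97
- #1+#3+#4: mass 14, value 103
- #1+#2+#3: mass 16, value 102
Minimum mass: 12 kg.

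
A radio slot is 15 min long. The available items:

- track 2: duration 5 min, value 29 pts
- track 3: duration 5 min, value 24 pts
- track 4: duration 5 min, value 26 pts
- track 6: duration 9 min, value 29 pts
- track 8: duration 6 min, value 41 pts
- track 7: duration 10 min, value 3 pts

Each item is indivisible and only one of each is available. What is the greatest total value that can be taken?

This is a 0/1 knapsack; check combinations near the capacity.
- track 2+track 3+track 4: duration 5+5+5=15, value 29+24+26=79
- track 2+track 8: duration 5+6=11, value 29+41=70
- track 6+track 8: duration 9+6=15, value 29+41=70
Best: 79 pts.

79 pts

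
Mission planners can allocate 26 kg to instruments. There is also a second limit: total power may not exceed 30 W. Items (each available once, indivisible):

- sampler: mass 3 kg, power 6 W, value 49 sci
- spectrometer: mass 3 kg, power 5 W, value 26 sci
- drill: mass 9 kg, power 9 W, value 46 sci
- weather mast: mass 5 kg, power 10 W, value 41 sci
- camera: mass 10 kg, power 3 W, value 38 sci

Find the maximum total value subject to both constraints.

Feasible sets respecting both limits:
- sampler+spectrometer+drill+weather mast: mass 20, power 30, value 162
- sampler+spectrometer+drill+camera: mass 25, power 23, value 159
- sampler+spectrometer+weather mast+camera: mass 21, power 24, value 154
Best: 162 sci.

162 sci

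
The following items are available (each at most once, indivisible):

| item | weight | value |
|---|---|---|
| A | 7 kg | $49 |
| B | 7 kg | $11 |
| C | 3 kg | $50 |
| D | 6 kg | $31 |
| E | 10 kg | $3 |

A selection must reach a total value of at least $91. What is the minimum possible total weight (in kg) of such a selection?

10

Subsets with value ≥ 91, sorted by total weight:
- A+C: weight 10, value 99
- A+C+D: weight 16, value 130
- B+C+D: weight 16, value 92
- A+B+C: weight 17, value 110
Minimum weight: 10 kg.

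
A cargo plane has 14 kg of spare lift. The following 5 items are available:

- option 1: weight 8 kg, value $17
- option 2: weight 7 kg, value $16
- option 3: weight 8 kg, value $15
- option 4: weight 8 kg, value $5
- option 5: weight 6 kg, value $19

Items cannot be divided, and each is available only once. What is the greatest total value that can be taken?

Check high-value combinations within 14 kg:
- option 1+option 5: weight 8+6=14, value 17+19=36
- option 2+option 5: weight 7+6=13, value 16+19=35
- option 3+option 5: weight 8+6=14, value 15+19=34
- option 4+option 5: weight 8+6=14, value 5+19=24
- option 5: weight 6, value 19
Best: $36.

$36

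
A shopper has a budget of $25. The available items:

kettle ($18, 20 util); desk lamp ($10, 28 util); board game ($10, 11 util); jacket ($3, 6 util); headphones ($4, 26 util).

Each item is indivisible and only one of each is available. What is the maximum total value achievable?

Check high-value combinations within $25:
- desk lamp+board game+headphones: cost 10+10+4=24, value 28+11+26=65
- desk lamp+jacket+headphones: cost 10+3+4=17, value 28+6+26=60
- desk lamp+headphones: cost 10+4=14, value 28+26=54
- kettle+jacket+headphones: cost 18+3+4=25, value 20+6+26=52
- kettle+headphones: cost 18+4=22, value 20+26=46
Best: 65 util.

65 util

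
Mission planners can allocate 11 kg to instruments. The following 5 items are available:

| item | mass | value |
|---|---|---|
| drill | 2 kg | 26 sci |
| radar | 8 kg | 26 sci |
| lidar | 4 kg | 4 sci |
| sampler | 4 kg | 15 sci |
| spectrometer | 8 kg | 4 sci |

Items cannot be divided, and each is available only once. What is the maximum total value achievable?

52 sci

Check high-value combinations within 11 kg:
- drill+radar: mass 2+8=10, value 26+26=52
- drill+lidar+sampler: mass 2+4+4=10, value 26+4+15=45
- drill+sampler: mass 2+4=6, value 26+15=41
- drill+lidar: mass 2+4=6, value 26+4=30
Best: 52 sci.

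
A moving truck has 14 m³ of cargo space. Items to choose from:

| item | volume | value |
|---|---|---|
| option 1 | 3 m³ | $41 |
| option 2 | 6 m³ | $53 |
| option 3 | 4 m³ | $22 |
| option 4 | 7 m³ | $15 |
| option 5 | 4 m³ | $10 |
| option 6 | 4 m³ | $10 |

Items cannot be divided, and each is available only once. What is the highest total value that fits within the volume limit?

Check high-value combinations within 14 m³:
- option 1+option 2+option 3: volume 3+6+4=13, value 41+53+22=116
- option 1+option 2+option 5: volume 3+6+4=13, value 41+53+10=104
- option 1+option 2+option 6: volume 3+6+4=13, value 41+53+10=104
- option 1+option 2: volume 3+6=9, value 41+53=94
Best: $116.

$116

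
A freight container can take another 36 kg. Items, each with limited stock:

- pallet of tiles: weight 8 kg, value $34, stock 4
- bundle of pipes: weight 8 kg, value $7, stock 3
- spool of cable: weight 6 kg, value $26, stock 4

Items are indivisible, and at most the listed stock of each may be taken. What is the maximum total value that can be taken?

$154

Best selections within weight 36 and stock limits:
- 3×pallet of tiles + 2×spool of cable: weight 36, value 154
- 2×pallet of tiles + 3×spool of cable: weight 34, value 146
- 1×pallet of tiles + 4×spool of cable: weight 32, value 138
Best: $154.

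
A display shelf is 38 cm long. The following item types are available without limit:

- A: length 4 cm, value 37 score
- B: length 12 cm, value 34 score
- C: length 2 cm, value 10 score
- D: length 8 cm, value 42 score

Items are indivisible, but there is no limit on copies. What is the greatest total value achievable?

343 score

Best value-per-unit is A at 37/4; filling with it alone gives 9×37 = 333.
Optimal mix: 9×A + 1×C → length 38, value 343.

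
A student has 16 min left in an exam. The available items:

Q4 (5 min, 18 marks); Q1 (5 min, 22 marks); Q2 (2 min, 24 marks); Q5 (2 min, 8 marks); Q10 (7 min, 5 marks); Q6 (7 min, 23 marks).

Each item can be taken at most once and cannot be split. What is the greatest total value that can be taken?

Check high-value combinations within 16 min:
- Q1+Q2+Q5+Q6: time 5+2+2+7=16, value 22+24+8+23=77
- Q4+Q2+Q5+Q6: time 5+2+2+7=16, value 18+24+8+23=73
- Q4+Q1+Q2+Q5: time 5+5+2+2=14, value 18+22+24+8=72
- Q1+Q2+Q6: time 5+2+7=14, value 22+24+23=69
Best: 77 marks.

77 marks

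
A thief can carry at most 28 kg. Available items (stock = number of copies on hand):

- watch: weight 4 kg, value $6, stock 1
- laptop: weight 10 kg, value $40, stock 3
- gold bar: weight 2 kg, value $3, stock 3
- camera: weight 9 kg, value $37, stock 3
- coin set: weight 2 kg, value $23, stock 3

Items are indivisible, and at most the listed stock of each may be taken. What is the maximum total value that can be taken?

$152

Best selections within weight 28 and stock limits:
- 2×laptop + 1×gold bar + 3×coin set: weight 28, value 152
- 2×laptop + 3×coin set: weight 26, value 149
Best: $152.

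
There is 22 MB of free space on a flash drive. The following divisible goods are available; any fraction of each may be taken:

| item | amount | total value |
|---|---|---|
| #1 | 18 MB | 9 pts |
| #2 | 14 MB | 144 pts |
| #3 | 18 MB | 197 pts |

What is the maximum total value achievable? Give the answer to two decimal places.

238.14

Take in order of value per unit:
- #3 (197/18 per unit): all 18 → value 197, running total 197.00
- #2 (144/14 per unit): 4 of 14 → value 4×144/14 = 41.1429, running total 238.14
Total 238.14.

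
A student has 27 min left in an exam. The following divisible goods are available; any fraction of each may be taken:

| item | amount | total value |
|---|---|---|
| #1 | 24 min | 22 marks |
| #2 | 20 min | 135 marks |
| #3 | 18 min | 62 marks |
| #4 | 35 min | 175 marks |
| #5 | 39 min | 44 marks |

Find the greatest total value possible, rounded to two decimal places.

170.00

Take in order of value per unit:
- #2 (135/20 per unit): all 20 → value 135, running total 135.00
- #4 (175/35 per unit): 7 of 35 → value 7×175/35 = 35.0000, running total 170.00
Total 170.00.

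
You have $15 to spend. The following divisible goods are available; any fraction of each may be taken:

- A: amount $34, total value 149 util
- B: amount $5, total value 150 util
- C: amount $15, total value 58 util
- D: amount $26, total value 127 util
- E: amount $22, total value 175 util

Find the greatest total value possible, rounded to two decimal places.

Take in order of value per unit:
- B (150/5 per unit): all 5 → value 150, running total 150.00
- E (175/22 per unit): 10 of 22 → value 10×175/22 = 79.5455, running total 229.55
Total 229.55.

229.55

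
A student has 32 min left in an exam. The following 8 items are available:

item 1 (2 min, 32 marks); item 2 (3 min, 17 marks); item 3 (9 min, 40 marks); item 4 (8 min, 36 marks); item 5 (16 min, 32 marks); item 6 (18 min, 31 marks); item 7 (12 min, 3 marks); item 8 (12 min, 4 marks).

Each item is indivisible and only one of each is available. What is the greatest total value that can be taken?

This is a 0/1 knapsack; check combinations near the capacity.
- item 1+item 2+item 3+item 4: time 2+3+9+8=22, value 32+17+40+36=125
- item 1+item 2+item 3+item 5: time 2+3+9+16=30, value 32+17+40+32=121
- item 1+item 2+item 3+item 6: time 2+3+9+18=32, value 32+17+40+31=120
Best: 125 marks.

125 marks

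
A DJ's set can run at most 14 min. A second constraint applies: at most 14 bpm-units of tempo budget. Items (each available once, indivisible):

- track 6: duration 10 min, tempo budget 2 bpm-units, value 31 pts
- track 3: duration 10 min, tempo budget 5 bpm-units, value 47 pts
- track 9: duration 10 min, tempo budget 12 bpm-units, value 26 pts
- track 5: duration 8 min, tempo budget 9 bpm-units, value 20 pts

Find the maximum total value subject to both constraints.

47 pts

Feasible sets respecting both limits:
- track 3: duration 10, tempo budget 5, value 47
- track 6: duration 10, tempo budget 2, value 31
- track 9: duration 10, tempo budget 12, value 26
- track 5: duration 8, tempo budget 9, value 20
Best: 47 pts.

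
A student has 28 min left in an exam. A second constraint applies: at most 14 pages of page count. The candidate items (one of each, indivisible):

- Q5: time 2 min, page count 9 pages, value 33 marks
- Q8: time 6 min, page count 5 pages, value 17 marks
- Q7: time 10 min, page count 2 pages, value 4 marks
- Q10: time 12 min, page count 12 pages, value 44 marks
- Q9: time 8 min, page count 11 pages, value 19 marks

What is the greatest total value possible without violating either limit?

50 marks

Feasible sets respecting both limits:
- Q5+Q8: time 8, page count 14, value 50
- Q7+Q10: time 22, page count 14, value 48
- Q10: time 12, page count 12, value 44
Best: 50 marks.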